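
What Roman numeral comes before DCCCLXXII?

DCCCLXXII = 872, so the previous integer is 872 - 1 = 871

DCCCLXXI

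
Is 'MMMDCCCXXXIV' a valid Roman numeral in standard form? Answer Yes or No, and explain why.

'MMMDCCCXXXIV': Check the rules: uses only the symbols I, V, X, L, C, D, M; no symbol is repeated more than three times in a row; V, L and D each appear at most once; the only place a smaller symbol precedes a larger one is the allowed subtractive pair IV, the symbol right after such a pair (if any) is smaller than the pair's first symbol, and otherwise the values never increase from left to right. Value: M (1000) + M (1000) + M (1000) + D (500) + C (100) + C (100) + C (100) + X (10) + X (10) + X (10) + IV (4) = 3834. So it is a valid standard Roman numeral.

Yes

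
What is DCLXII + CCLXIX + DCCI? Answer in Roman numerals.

DCLXII = 662, CCLXIX = 269, DCCI = 701
662 + 269 = 931
931 + 701 = 1632

MDCXXXII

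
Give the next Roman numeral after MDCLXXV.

MDCLXXV = 1675; next is 1676

MDCLXXVI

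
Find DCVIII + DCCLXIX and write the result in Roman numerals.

DCVIII = 608
DCCLXIX = 769
608 + 769 = 1377

MCCCLXXVII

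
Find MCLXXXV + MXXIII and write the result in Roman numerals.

MCLXXXV = 1185
MXXIII = 1023
1185 + 1023 = 2208

MMCCVIII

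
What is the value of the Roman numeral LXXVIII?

LXXVIII: L=50, X=10, X=10, V=5, I=1, I=1, I=1
50 + 10 + 10 + 5 + 1 + 1 + 1 = 78

78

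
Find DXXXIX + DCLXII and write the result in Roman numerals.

DXXXIX = 539
DCLXII = 662
539 + 662 = 1201

MCCI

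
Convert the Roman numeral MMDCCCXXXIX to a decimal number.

MMDCCCXXXIX: M=1000, M=1000, D=500, C=100, C=100, C=100, X=10, X=10, X=10, IX=9
1000 + 1000 + 500 + 100 + 100 + 100 + 10 + 10 + 10 + 9 = 2839

2839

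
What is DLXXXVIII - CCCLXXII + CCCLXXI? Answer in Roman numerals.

DLXXXVIII = 588, CCCLXXII = 372, CCCLXXI = 371
588 - 372 = 216
216 + 371 = 587

DLXXXVII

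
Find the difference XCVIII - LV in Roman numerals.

XCVIII = 98
LV = 55
98 - 55 = 43

XLIII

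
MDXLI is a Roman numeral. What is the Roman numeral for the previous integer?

MDXLI = 1541, so the previous integer is 1541 - 1 = 1540

MDXL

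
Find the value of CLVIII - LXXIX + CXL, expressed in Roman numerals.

CLVIII = 158, LXXIX = 79, CXL = 140
158 - 79 = 79
79 + 140 = 219

CCXIX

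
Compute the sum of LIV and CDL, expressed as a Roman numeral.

LIV = 54
CDL = 450
54 + 450 = 504

DIV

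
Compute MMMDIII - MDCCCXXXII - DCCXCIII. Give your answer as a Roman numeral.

MMMDIII = 3503, MDCCCXXXII = 1832, DCCXCIII = 793
3503 - 1832 = 1671
1671 - 793 = 878

DCCCLXXVIII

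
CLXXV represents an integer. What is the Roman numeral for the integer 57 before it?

CLXXV = 175
175 - 57 = 118

CXVIII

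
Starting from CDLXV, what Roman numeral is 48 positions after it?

CDLXV = 465
465 + 48 = 513

DXIII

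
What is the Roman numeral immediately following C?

C = 100; next is 101

CI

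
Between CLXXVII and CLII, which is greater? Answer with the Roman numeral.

CLXXVII = 177
CLII = 152
177 is larger

CLXXVII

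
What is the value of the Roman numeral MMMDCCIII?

MMMDCCIII: M=1000, M=1000, M=1000, D=500, C=100, C=100, I=1, I=1, I=1
1000 + 1000 + 1000 + 500 + 100 + 100 + 1 + 1 + 1 = 3703

3703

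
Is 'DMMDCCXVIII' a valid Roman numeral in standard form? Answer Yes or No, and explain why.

'DMMDCCXVIII': D should not appear more than once

No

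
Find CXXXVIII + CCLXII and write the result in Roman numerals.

CXXXVIII = 138
CCLXII = 262
138 + 262 = 400

CD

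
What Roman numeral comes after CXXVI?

CXXVI = 126; next is 127

CXXVII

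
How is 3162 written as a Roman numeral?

Convert 3162 to Roman numerals:
  3162 contains 3×1000 (MMM)
  162 contains 1×100 (C)
  62 contains 1×50 (L)
  12 contains 1×10 (X)
  2 contains 2×1 (II)

MMMCLXII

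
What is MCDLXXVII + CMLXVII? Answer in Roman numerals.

MCDLXXVII = 1477
CMLXVII = 967
1477 + 967 = 2444

MMCDXLIV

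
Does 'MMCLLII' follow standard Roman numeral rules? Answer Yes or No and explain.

'MMCLLII': L should not appear more than once

No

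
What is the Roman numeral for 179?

Convert 179 to Roman numerals:
  179 contains 1×100 (C)
  79 contains 1×50 (L)
  29 contains 2×10 (XX)
  9 contains 1×9 (IX)

CLXXIX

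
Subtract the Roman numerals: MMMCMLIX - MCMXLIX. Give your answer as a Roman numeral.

MMMCMLIX = 3959
MCMXLIX = 1949
3959 - 1949 = 2010

MMX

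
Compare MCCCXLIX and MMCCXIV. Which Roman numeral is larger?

MCCCXLIX = 1349
MMCCXIV = 2214
2214 is larger

MMCCXIV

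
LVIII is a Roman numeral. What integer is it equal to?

LVIII: L=50, V=5, I=1, I=1, I=1
50 + 5 + 1 + 1 + 1 = 58

58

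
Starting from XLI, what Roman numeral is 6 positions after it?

XLI = 41
41 + 6 = 47

XLVII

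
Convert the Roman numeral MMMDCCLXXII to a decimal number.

MMMDCCLXXII: M=1000, M=1000, M=1000, D=500, C=100, C=100, L=50, X=10, X=10, I=1, I=1
1000 + 1000 + 1000 + 500 + 100 + 100 + 50 + 10 + 10 + 1 + 1 = 3772

3772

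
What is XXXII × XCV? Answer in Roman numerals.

XXXII = 32
XCV = 95
32 × 95 = 3040

MMMXL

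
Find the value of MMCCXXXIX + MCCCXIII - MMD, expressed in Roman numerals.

MMCCXXXIX = 2239, MCCCXIII = 1313, MMD = 2500
2239 + 1313 = 3552
3552 - 2500 = 1052

MLII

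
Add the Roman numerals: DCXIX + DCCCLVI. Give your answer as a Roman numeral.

DCXIX = 619
DCCCLVI = 856
619 + 856 = 1475

MCDLXXV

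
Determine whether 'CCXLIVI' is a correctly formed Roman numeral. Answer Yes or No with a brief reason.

'CCXLIVI': I cannot come right after the subtractive pair IV: once I is subtracted in IV, the next symbol must be smaller than I

No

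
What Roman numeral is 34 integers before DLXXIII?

DLXXIII = 573
573 - 34 = 539

DXXXIX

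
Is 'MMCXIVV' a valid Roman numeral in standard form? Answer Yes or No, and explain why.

'MMCXIVV': V should not appear more than once

No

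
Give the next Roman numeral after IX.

IX = 9, so the next integer is 9 + 1 = 10

X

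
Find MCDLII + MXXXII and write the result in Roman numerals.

MCDLII = 1452
MXXXII = 1032
1452 + 1032 = 2484

MMCDLXXXIV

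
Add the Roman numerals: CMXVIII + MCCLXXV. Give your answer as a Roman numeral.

CMXVIII = 918
MCCLXXV = 1275
918 + 1275 = 2193

MMCXCIII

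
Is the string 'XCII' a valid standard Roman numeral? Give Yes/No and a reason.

'XCII': Check the rules: uses only the symbols I, V, X, L, C, D, M; no symbol is repeated more than three times in a row; V, L and D each appear at most once; the only place a smaller symbol precedes a larger one is the allowed subtractive pair XC, the symbol right after such a pair (if any) is smaller than the pair's first symbol, and otherwise the values never increase from left to right. Value: XC (90) + I (1) + I (1) = 92. So it is a valid standard Roman numeral.

Yes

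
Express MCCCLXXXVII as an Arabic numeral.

MCCCLXXXVII: M=1000, C=100, C=100, C=100, L=50, X=10, X=10, X=10, V=5, I=1, I=1
1000 + 100 + 100 + 100 + 50 + 10 + 10 + 10 + 5 + 1 + 1 = 1387

1387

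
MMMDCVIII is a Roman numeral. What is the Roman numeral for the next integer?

MMMDCVIII = 3608; next is 3609

MMMDCIX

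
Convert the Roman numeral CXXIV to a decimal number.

CXXIV: C=100, X=10, X=10, IV=4
100 + 10 + 10 + 4 = 124

124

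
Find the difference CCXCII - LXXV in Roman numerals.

CCXCII = 292
LXXV = 75
292 - 75 = 217

CCXVII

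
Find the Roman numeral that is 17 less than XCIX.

XCIX = 99
99 - 17 = 82

LXXXII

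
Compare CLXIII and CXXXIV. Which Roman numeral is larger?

CLXIII = 163
CXXXIV = 134
163 is larger

CLXIII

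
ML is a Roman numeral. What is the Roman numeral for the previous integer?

ML = 1050; previous is 1049

MXLIX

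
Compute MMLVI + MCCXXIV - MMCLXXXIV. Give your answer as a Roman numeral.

MMLVI = 2056, MCCXXIV = 1224, MMCLXXXIV = 2184
2056 + 1224 = 3280
3280 - 2184 = 1096

MXCVI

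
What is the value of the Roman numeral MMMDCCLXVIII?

MMMDCCLXVIII: M=1000, M=1000, M=1000, D=500, C=100, C=100, L=50, X=10, V=5, I=1, I=1, I=1
1000 + 1000 + 1000 + 500 + 100 + 100 + 50 + 10 + 5 + 1 + 1 + 1 = 3768

3768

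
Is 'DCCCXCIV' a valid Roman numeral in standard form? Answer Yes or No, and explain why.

'DCCCXCIV': Check the rules: uses only the symbols I, V, X, L, C, D, M; no symbol is repeated more than three times in a row; V, L and D each appear at most once; the only places a smaller symbol precedes a larger one are the allowed subtractive pairs XC, IV, the symbol right after such a pair (if any) is smaller than the pair's first symbol, and otherwise the values never increase from left to right. Value: D (500) + C (100) + C (100) + C (100) + XC (90) + IV (4) = 894. So it is a valid standard Roman numeral.

Yes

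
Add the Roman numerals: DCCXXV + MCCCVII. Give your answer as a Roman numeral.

DCCXXV = 725
MCCCVII = 1307
725 + 1307 = 2032

MMXXXII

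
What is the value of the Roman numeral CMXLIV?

CMXLIV: CM=900, XL=40, IV=4
900 + 40 + 4 = 944

944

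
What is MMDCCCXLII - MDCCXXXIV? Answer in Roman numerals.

MMDCCCXLII = 2842
MDCCXXXIV = 1734
2842 - 1734 = 1108

MCVIII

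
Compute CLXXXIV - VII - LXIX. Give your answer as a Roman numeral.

CLXXXIV = 184, VII = 7, LXIX = 69
184 - 7 = 177
177 - 69 = 108

CVIII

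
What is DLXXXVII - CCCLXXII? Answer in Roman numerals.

DLXXXVII = 587
CCCLXXII = 372
587 - 372 = 215

CCXV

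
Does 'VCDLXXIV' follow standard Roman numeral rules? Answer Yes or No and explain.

'VCDLXXIV': V should not appear more than once

No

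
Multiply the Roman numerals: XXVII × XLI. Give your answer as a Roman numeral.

XXVII = 27
XLI = 41
27 × 41 = 1107

MCVII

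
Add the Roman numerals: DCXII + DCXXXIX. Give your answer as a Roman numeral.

DCXII = 612
DCXXXIX = 639
612 + 639 = 1251

MCCLI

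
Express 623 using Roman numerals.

Convert 623 to Roman numerals:
  623 contains 1×500 (D)
  123 contains 1×100 (C)
  23 contains 2×10 (XX)
  3 contains 3×1 (III)

DCXXIII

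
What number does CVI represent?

CVI: C=100, V=5, I=1
100 + 5 + 1 = 106

106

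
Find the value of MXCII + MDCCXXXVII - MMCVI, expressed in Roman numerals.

MXCII = 1092, MDCCXXXVII = 1737, MMCVI = 2106
1092 + 1737 = 2829
2829 - 2106 = 723

DCCXXIII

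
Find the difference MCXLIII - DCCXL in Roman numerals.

MCXLIII = 1143
DCCXL = 740
1143 - 740 = 403

CDIII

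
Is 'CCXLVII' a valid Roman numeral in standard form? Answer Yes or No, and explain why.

'CCXLVII': Check the rules: uses only the symbols I, V, X, L, C, D, M; no symbol is repeated more than three times in a row; V, L and D each appear at most once; the only place a smaller symbol precedes a larger one is the allowed subtractive pair XL, the symbol right after such a pair (if any) is smaller than the pair's first symbol, and otherwise the values never increase from left to right. Value: C (100) + C (100) + XL (40) + V (5) + I (1) + I (1) = 247. So it is a valid standard Roman numeral.

Yes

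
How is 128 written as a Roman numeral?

Convert 128 to Roman numerals:
  128 contains 1×100 (C)
  28 contains 2×10 (XX)
  8 contains 1×5 (V)
  3 contains 3×1 (III)

CXXVIII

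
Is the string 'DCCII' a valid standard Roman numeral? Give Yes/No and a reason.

'DCCII': Check the rules: uses only the symbols I, V, X, L, C, D, M; no symbol is repeated more than three times in a row; V, L and D each appear at most once; no smaller symbol precedes a larger one (values never increase from left to right). Value: D (500) + C (100) + C (100) + I (1) + I (1) = 702. So it is a valid standard Roman numeral.

Yes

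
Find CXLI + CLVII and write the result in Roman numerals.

CXLI = 141
CLVII = 157
141 + 157 = 298

CCXCVIII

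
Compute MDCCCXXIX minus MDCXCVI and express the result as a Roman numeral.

MDCCCXXIX = 1829
MDCXCVI = 1696
1829 - 1696 = 133

CXXXIII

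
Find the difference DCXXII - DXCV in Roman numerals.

DCXXII = 622
DXCV = 595
622 - 595 = 27

XXVII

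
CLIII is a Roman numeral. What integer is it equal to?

CLIII: C=100, L=50, I=1, I=1, I=1
100 + 50 + 1 + 1 + 1 = 153

153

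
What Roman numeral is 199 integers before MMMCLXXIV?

MMMCLXXIV = 3174
3174 - 199 = 2975

MMCMLXXV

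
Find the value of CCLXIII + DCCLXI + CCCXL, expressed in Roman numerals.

CCLXIII = 263, DCCLXI = 761, CCCXL = 340
263 + 761 = 1024
1024 + 340 = 1364

MCCCLXIV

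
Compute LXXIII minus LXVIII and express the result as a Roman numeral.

LXXIII = 73
LXVIII = 68
73 - 68 = 5

V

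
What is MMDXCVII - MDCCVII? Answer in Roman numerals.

MMDXCVII = 2597
MDCCVII = 1707
2597 - 1707 = 890

DCCCXC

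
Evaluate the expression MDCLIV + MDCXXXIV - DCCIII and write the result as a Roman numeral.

MDCLIV = 1654, MDCXXXIV = 1634, DCCIII = 703
1654 + 1634 = 3288
3288 - 703 = 2585

MMDLXXXV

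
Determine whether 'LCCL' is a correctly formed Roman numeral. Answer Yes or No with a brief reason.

'LCCL': L should not appear more than once

No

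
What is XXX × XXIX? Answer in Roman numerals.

XXX = 30
XXIX = 29
30 × 29 = 870

DCCCLXX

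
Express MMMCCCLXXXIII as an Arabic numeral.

MMMCCCLXXXIII: M=1000, M=1000, M=1000, C=100, C=100, C=100, L=50, X=10, X=10, X=10, I=1, I=1, I=1
1000 + 1000 + 1000 + 100 + 100 + 100 + 50 + 10 + 10 + 10 + 1 + 1 + 1 = 3383

3383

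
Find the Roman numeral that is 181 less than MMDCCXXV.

MMDCCXXV = 2725
2725 - 181 = 2544

MMDXLIV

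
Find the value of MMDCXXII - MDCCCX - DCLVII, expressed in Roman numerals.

MMDCXXII = 2622, MDCCCX = 1810, DCLVII = 657
2622 - 1810 = 812
812 - 657 = 155

CLV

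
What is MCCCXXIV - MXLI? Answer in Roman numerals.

MCCCXXIV = 1324
MXLI = 1041
1324 - 1041 = 283

CCLXXXIII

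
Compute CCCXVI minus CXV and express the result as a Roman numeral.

CCCXVI = 316
CXV = 115
316 - 115 = 201

CCI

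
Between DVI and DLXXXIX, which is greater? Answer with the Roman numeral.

DVI = 506
DLXXXIX = 589
589 is larger

DLXXXIX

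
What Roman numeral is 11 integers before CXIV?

CXIV = 114
114 - 11 = 103

CIII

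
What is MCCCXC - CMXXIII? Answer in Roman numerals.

MCCCXC = 1390
CMXXIII = 923
1390 - 923 = 467

CDLXVII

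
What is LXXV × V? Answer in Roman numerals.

LXXV = 75
V = 5
75 × 5 = 375

CCCLXXV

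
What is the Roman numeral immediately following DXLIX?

DXLIX = 549; next is 550

DL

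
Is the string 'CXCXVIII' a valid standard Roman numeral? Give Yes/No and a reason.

'CXCXVIII': X cannot come right after the subtractive pair XC: once X is subtracted in XC, the next symbol must be smaller than X

No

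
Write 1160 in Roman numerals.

Convert 1160 to Roman numerals:
  1160 contains 1×1000 (M)
  160 contains 1×100 (C)
  60 contains 1×50 (L)
  10 contains 1×10 (X)

MCLX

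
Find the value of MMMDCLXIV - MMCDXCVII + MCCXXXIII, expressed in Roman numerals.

MMMDCLXIV = 3664, MMCDXCVII = 2497, MCCXXXIII = 1233
3664 - 2497 = 1167
1167 + 1233 = 2400

MMCD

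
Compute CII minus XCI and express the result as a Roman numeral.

CII = 102
XCI = 91
102 - 91 = 11

XI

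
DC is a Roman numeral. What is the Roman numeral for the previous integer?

DC = 600, so the previous integer is 600 - 1 = 599

DXCIX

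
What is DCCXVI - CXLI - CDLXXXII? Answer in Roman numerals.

DCCXVI = 716, CXLI = 141, CDLXXXII = 482
716 - 141 = 575
575 - 482 = 93

XCIII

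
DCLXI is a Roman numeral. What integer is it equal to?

DCLXI: D=500, C=100, L=50, X=10, I=1
500 + 100 + 50 + 10 + 1 = 661

661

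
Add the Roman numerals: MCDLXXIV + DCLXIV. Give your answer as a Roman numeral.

MCDLXXIV = 1474
DCLXIV = 664
1474 + 664 = 2138

MMCXXXVIII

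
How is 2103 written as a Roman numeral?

Convert 2103 to Roman numerals:
  2103 contains 2×1000 (MM)
  103 contains 1×100 (C)
  3 contains 3×1 (III)

MMCIII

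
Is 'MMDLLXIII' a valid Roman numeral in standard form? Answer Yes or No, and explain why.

'MMDLLXIII': L should not appear more than once

No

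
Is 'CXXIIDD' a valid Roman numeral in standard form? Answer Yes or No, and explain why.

'CXXIIDD': D should not appear more than once

No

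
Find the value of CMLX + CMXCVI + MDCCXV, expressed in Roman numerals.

CMLX = 960, CMXCVI = 996, MDCCXV = 1715
960 + 996 = 1956
1956 + 1715 = 3671

MMMDCLXXI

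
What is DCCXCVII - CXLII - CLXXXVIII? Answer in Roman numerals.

DCCXCVII = 797, CXLII = 142, CLXXXVIII = 188
797 - 142 = 655
655 - 188 = 467

CDLXVII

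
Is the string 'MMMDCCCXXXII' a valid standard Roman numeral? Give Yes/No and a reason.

'MMMDCCCXXXII': Check the rules: uses only the symbols I, V, X, L, C, D, M; no symbol is repeated more than three times in a row; V, L and D each appear at most once; no smaller symbol precedes a larger one (values never increase from left to right). Value: M (1000) + M (1000) + M (1000) + D (500) + C (100) + C (100) + C (100) + X (10) + X (10) + X (10) + I (1) + I (1) = 3832. So it is a valid standard Roman numeral.

Yes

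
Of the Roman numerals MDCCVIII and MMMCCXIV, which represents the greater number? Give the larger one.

MDCCVIII = 1708
MMMCCXIV = 3214
3214 is larger

MMMCCXIV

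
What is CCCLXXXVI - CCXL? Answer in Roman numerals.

CCCLXXXVI = 386
CCXL = 240
386 - 240 = 146

CXLVI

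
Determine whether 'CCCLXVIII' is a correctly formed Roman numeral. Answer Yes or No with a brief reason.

'CCCLXVIII': Check the rules: uses only the symbols I, V, X, L, C, D, M; no symbol is repeated more than three times in a row; V, L and D each appear at most once; no smaller symbol precedes a larger one (values never increase from left to right). Value: C (100) + C (100) + C (100) + L (50) + X (10) + V (5) + I (1) + I (1) + I (1) = 368. So it is a valid standard Roman numeral.

Yes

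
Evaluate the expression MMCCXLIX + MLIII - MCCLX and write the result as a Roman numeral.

MMCCXLIX = 2249, MLIII = 1053, MCCLX = 1260
2249 + 1053 = 3302
3302 - 1260 = 2042

MMXLII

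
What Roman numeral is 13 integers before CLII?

CLII = 152
152 - 13 = 139

CXXXIX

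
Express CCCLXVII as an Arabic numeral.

CCCLXVII: C=100, C=100, C=100, L=50, X=10, V=5, I=1, I=1
100 + 100 + 100 + 50 + 10 + 5 + 1 + 1 = 367

367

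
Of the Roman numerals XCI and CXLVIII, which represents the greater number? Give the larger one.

XCI = 91
CXLVIII = 148
148 is larger

CXLVIII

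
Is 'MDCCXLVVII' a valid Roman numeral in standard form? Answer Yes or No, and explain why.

'MDCCXLVVII': V should not appear more than once

No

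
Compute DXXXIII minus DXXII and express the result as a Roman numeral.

DXXXIII = 533
DXXII = 522
533 - 522 = 11

XI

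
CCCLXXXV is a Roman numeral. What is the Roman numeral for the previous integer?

CCCLXXXV = 385, so the previous integer is 385 - 1 = 384

CCCLXXXIV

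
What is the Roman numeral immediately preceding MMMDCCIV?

MMMDCCIV = 3704, so the previous integer is 3704 - 1 = 3703

MMMDCCIII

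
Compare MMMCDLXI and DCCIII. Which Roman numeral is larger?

MMMCDLXI = 3461
DCCIII = 703
3461 is larger

MMMCDLXI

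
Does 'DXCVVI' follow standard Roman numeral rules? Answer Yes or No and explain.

'DXCVVI': V should not appear more than once

No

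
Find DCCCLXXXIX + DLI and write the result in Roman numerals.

DCCCLXXXIX = 889
DLI = 551
889 + 551 = 1440

MCDXL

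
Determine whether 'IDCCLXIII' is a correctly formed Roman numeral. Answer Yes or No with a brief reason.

'IDCCLXIII': Invalid subtractive combination: ID

No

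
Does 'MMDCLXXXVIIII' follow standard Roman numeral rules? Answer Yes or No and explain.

'MMDCLXXXVIIII': More than 3 consecutive I's

No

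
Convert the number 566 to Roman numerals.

Convert 566 to Roman numerals:
  566 contains 1×500 (D)
  66 contains 1×50 (L)
  16 contains 1×10 (X)
  6 contains 1×5 (V)
  1 contains 1×1 (I)

DLXVI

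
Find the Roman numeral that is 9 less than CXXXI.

CXXXI = 131
131 - 9 = 122

CXXII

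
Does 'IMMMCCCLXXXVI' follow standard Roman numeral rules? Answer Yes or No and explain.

'IMMMCCCLXXXVI': Invalid subtractive combination: IM

No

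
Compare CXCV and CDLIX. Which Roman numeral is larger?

CXCV = 195
CDLIX = 459
459 is larger

CDLIX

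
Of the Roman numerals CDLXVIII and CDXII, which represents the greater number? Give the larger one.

CDLXVIII = 468
CDXII = 412
468 is larger

CDLXVIII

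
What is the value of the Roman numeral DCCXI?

DCCXI: D=500, C=100, C=100, X=10, I=1
500 + 100 + 100 + 10 + 1 = 711

711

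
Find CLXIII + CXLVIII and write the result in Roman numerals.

CLXIII = 163
CXLVIII = 148
163 + 148 = 311

CCCXI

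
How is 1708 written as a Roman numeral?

Convert 1708 to Roman numerals:
  1708 contains 1×1000 (M)
  708 contains 1×500 (D)
  208 contains 2×100 (CC)
  8 contains 1×5 (V)
  3 contains 3×1 (III)

MDCCVIII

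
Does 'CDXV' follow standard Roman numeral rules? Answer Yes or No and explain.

'CDXV': Check the rules: uses only the symbols I, V, X, L, C, D, M; no symbol is repeated more than three times in a row; V, L and D each appear at most once; the only place a smaller symbol precedes a larger one is the allowed subtractive pair CD, the symbol right after such a pair (if any) is smaller than the pair's first symbol, and otherwise the values never increase from left to right. Value: CD (400) + X (10) + V (5) = 415. So it is a valid standard Roman numeral.

Yes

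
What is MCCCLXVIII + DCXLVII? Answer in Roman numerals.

MCCCLXVIII = 1368
DCXLVII = 647
1368 + 647 = 2015

MMXV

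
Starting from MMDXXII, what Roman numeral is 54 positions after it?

MMDXXII = 2522
2522 + 54 = 2576

MMDLXXVI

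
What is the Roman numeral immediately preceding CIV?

CIV = 104; previous is 103

CIII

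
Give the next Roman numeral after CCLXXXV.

CCLXXXV = 285, so the next integer is 285 + 1 = 286

CCLXXXVI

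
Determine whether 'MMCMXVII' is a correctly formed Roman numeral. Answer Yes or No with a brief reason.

'MMCMXVII': Check the rules: uses only the symbols I, V, X, L, C, D, M; no symbol is repeated more than three times in a row; V, L and D each appear at most once; the only place a smaller symbol precedes a larger one is the allowed subtractive pair CM, the symbol right after such a pair (if any) is smaller than the pair's first symbol, and otherwise the values never increase from left to right. Value: M (1000) + M (1000) + CM (900) + X (10) + V (5) + I (1) + I (1) = 2917. So it is a valid standard Roman numeral.

Yes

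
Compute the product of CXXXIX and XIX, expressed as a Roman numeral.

CXXXIX = 139
XIX = 19
139 × 19 = 2641

MMDCXLI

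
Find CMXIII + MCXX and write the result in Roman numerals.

CMXIII = 913
MCXX = 1120
913 + 1120 = 2033

MMXXXIII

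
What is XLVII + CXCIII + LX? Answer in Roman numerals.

XLVII = 47, CXCIII = 193, LX = 60
47 + 193 = 240
240 + 60 = 300

CCC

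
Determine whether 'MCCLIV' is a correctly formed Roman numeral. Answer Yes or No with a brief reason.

'MCCLIV': Check the rules: uses only the symbols I, V, X, L, C, D, M; no symbol is repeated more than three times in a row; V, L and D each appear at most once; the only place a smaller symbol precedes a larger one is the allowed subtractive pair IV, the symbol right after such a pair (if any) is smaller than the pair's first symbol, and otherwise the values never increase from left to right. Value: M (1000) + C (100) + C (100) + L (50) + IV (4) = 1254. So it is a valid standard Roman numeral.

Yes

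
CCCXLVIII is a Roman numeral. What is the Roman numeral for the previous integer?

CCCXLVIII = 348; previous is 347

CCCXLVII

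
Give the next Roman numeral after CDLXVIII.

CDLXVIII = 468; next is 469

CDLXIX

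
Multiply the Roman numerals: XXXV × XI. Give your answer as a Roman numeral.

XXXV = 35
XI = 11
35 × 11 = 385

CCCLXXXV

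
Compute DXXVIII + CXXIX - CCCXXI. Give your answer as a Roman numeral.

DXXVIII = 528, CXXIX = 129, CCCXXI = 321
528 + 129 = 657
657 - 321 = 336

CCCXXXVI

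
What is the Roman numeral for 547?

Convert 547 to Roman numerals:
  547 contains 1×500 (D)
  47 contains 1×40 (XL)
  7 contains 1×5 (V)
  2 contains 2×1 (II)

DXLVII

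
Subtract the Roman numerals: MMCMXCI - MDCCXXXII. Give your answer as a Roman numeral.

MMCMXCI = 2991
MDCCXXXII = 1732
2991 - 1732 = 1259

MCCLIX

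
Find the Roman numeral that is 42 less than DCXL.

DCXL = 640
640 - 42 = 598

DXCVIII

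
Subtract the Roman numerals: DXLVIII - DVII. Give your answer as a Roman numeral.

DXLVIII = 548
DVII = 507
548 - 507 = 41

XLI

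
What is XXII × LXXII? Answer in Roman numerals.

XXII = 22
LXXII = 72
22 × 72 = 1584

MDLXXXIV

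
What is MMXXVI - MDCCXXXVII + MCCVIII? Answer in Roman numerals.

MMXXVI = 2026, MDCCXXXVII = 1737, MCCVIII = 1208
2026 - 1737 = 289
289 + 1208 = 1497

MCDXCVII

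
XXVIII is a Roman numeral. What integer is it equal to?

XXVIII: X=10, X=10, V=5, I=1, I=1, I=1
10 + 10 + 5 + 1 + 1 + 1 = 28

28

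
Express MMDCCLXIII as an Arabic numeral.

MMDCCLXIII: M=1000, M=1000, D=500, C=100, C=100, L=50, X=10, I=1, I=1, I=1
1000 + 1000 + 500 + 100 + 100 + 50 + 10 + 1 + 1 + 1 = 2763

2763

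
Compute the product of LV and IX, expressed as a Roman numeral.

LV = 55
IX = 9
55 × 9 = 495

CDXCV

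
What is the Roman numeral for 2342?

Convert 2342 to Roman numerals:
  2342 contains 2×1000 (MM)
  342 contains 3×100 (CCC)
  42 contains 1×40 (XL)
  2 contains 2×1 (II)

MMCCCXLII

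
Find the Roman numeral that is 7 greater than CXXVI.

CXXVI = 126
126 + 7 = 133

CXXXIII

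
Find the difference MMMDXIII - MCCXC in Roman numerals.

MMMDXIII = 3513
MCCXC = 1290
3513 - 1290 = 2223

MMCCXXIII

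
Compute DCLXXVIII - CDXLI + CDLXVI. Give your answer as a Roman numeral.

DCLXXVIII = 678, CDXLI = 441, CDLXVI = 466
678 - 441 = 237
237 + 466 = 703

DCCIII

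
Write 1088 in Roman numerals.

Convert 1088 to Roman numerals:
  1088 contains 1×1000 (M)
  88 contains 1×50 (L)
  38 contains 3×10 (XXX)
  8 contains 1×5 (V)
  3 contains 3×1 (III)

MLXXXVIII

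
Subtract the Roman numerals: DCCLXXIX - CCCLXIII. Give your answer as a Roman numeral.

DCCLXXIX = 779
CCCLXIII = 363
779 - 363 = 416

CDXVI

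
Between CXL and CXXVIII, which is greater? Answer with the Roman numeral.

CXL = 140
CXXVIII = 128
140 is larger

CXL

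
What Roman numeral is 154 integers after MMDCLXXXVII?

MMDCLXXXVII = 2687
2687 + 154 = 2841

MMDCCCXLI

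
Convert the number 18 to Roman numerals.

Convert 18 to Roman numerals:
  18 contains 1×10 (X)
  8 contains 1×5 (V)
  3 contains 3×1 (III)

XVIII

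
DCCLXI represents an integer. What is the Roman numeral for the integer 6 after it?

DCCLXI = 761
761 + 6 = 767

DCCLXVII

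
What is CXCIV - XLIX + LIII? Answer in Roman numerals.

CXCIV = 194, XLIX = 49, LIII = 53
194 - 49 = 145
145 + 53 = 198

CXCVIII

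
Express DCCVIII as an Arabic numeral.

DCCVIII: D=500, C=100, C=100, V=5, I=1, I=1, I=1
500 + 100 + 100 + 5 + 1 + 1 + 1 = 708

708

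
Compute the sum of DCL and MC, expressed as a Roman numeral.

DCL = 650
MC = 1100
650 + 1100 = 1750

MDCCL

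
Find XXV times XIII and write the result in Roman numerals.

XXV = 25
XIII = 13
25 × 13 = 325

CCCXXV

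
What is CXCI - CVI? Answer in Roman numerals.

CXCI = 191
CVI = 106
191 - 106 = 85

LXXXV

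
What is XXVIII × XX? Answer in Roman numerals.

XXVIII = 28
XX = 20
28 × 20 = 560

DLX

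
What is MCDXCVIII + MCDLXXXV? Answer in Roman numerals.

MCDXCVIII = 1498
MCDLXXXV = 1485
1498 + 1485 = 2983

MMCMLXXXIII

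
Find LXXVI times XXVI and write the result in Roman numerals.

LXXVI = 76
XXVI = 26
76 × 26 = 1976

MCMLXXVI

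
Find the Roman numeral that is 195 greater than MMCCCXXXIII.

MMCCCXXXIII = 2333
2333 + 195 = 2528

MMDXXVIII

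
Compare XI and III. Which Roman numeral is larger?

XI = 11
III = 3
11 is larger

XI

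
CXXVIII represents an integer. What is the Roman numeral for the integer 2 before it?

CXXVIII = 128
128 - 2 = 126

CXXVI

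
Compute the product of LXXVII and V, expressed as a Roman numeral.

LXXVII = 77
V = 5
77 × 5 = 385

CCCLXXXV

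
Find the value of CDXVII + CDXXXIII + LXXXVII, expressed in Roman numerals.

CDXVII = 417, CDXXXIII = 433, LXXXVII = 87
417 + 433 = 850
850 + 87 = 937

CMXXXVII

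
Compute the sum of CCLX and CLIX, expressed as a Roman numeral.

CCLX = 260
CLIX = 159
260 + 159 = 419

CDXIX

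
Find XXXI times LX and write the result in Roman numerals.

XXXI = 31
LX = 60
31 × 60 = 1860

MDCCCLX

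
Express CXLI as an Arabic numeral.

CXLI: C=100, XL=40, I=1
100 + 40 + 1 = 141

141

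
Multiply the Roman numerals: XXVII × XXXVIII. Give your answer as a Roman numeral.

XXVII = 27
XXXVIII = 38
27 × 38 = 1026

MXXVI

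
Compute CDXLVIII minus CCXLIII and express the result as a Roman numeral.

CDXLVIII = 448
CCXLIII = 243
448 - 243 = 205

CCV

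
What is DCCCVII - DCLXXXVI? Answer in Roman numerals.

DCCCVII = 807
DCLXXXVI = 686
807 - 686 = 121

CXXI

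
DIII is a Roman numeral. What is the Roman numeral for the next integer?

DIII = 503, so the next integer is 503 + 1 = 504

DIV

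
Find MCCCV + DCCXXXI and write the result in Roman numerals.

MCCCV = 1305
DCCXXXI = 731
1305 + 731 = 2036

MMXXXVI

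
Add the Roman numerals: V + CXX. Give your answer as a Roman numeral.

V = 5
CXX = 120
5 + 120 = 125

CXXV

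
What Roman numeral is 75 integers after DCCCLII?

DCCCLII = 852
852 + 75 = 927

CMXXVII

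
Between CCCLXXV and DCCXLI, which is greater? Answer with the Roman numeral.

CCCLXXV = 375
DCCXLI = 741
741 is larger

DCCXLI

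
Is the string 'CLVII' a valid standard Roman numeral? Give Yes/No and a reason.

'CLVII': Check the rules: uses only the symbols I, V, X, L, C, D, M; no symbol is repeated more than three times in a row; V, L and D each appear at most once; no smaller symbol precedes a larger one (values never increase from left to right). Value: C (100) + L (50) + V (5) + I (1) + I (1) = 157. So it is a valid standard Roman numeral.

Yes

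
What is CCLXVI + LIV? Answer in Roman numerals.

CCLXVI = 266
LIV = 54
266 + 54 = 320

CCCXX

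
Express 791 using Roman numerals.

Convert 791 to Roman numerals:
  791 contains 1×500 (D)
  291 contains 2×100 (CC)
  91 contains 1×90 (XC)
  1 contains 1×1 (I)

DCCXCI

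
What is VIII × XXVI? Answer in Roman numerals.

VIII = 8
XXVI = 26
8 × 26 = 208

CCVIII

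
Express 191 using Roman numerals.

Convert 191 to Roman numerals:
  191 contains 1×100 (C)
  91 contains 1×90 (XC)
  1 contains 1×1 (I)

CXCI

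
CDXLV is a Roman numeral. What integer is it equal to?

CDXLV: CD=400, XL=40, V=5
400 + 40 + 5 = 445

445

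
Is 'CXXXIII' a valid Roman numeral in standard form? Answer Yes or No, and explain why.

'CXXXIII': Check the rules: uses only the symbols I, V, X, L, C, D, M; no symbol is repeated more than three times in a row; V, L and D each appear at most once; no smaller symbol precedes a larger one (values never increase from left to right). Value: C (100) + X (10) + X (10) + X (10) + I (1) + I (1) + I (1) = 133. So it is a valid standard Roman numeral.

Yes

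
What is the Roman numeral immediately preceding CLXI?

CLXI = 161; previous is 160

CLX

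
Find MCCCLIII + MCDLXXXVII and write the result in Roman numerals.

MCCCLIII = 1353
MCDLXXXVII = 1487
1353 + 1487 = 2840

MMDCCCXL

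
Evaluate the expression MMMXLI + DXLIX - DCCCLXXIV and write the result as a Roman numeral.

MMMXLI = 3041, DXLIX = 549, DCCCLXXIV = 874
3041 + 549 = 3590
3590 - 874 = 2716

MMDCCXVI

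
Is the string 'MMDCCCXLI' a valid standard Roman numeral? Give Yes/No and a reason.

'MMDCCCXLI': Check the rules: uses only the symbols I, V, X, L, C, D, M; no symbol is repeated more than three times in a row; V, L and D each appear at most once; the only place a smaller symbol precedes a larger one is the allowed subtractive pair XL, the symbol right after such a pair (if any) is smaller than the pair's first symbol, and otherwise the values never increase from left to right. Value: M (1000) + M (1000) + D (500) + C (100) + C (100) + C (100) + XL (40) + I (1) = 2841. So it is a valid standard Roman numeral.

Yes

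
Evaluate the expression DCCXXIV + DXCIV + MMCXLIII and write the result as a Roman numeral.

DCCXXIV = 724, DXCIV = 594, MMCXLIII = 2143
724 + 594 = 1318
1318 + 2143 = 3461

MMMCDLXI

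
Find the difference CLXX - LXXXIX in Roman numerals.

CLXX = 170
LXXXIX = 89
170 - 89 = 81

LXXXI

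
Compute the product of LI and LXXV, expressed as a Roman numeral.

LI = 51
LXXV = 75
51 × 75 = 3825

MMMDCCCXXV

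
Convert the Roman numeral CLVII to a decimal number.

CLVII: C=100, L=50, V=5, I=1, I=1
100 + 50 + 5 + 1 + 1 = 157

157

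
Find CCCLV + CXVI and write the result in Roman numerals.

CCCLV = 355
CXVI = 116
355 + 116 = 471

CDLXXI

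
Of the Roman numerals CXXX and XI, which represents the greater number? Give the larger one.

CXXX = 130
XI = 11
130 is larger

CXXX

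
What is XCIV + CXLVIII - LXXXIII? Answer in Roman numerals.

XCIV = 94, CXLVIII = 148, LXXXIII = 83
94 + 148 = 242
242 - 83 = 159

CLIX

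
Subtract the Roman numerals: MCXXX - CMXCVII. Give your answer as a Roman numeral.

MCXXX = 1130
CMXCVII = 997
1130 - 997 = 133

CXXXIII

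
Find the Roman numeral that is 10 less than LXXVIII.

LXXVIII = 78
78 - 10 = 68

LXVIII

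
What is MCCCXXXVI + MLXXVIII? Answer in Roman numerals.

MCCCXXXVI = 1336
MLXXVIII = 1078
1336 + 1078 = 2414

MMCDXIV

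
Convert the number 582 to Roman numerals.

Convert 582 to Roman numerals:
  582 contains 1×500 (D)
  82 contains 1×50 (L)
  32 contains 3×10 (XXX)
  2 contains 2×1 (II)

DLXXXII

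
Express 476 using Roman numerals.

Convert 476 to Roman numerals:
  476 contains 1×400 (CD)
  76 contains 1×50 (L)
  26 contains 2×10 (XX)
  6 contains 1×5 (V)
  1 contains 1×1 (I)

CDLXXVI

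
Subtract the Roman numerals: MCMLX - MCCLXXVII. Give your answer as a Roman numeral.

MCMLX = 1960
MCCLXXVII = 1277
1960 - 1277 = 683

DCLXXXIII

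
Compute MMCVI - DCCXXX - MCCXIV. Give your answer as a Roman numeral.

MMCVI = 2106, DCCXXX = 730, MCCXIV = 1214
2106 - 730 = 1376
1376 - 1214 = 162

CLXII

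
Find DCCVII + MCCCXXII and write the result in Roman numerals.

DCCVII = 707
MCCCXXII = 1322
707 + 1322 = 2029

MMXXIX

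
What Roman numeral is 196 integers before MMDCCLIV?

MMDCCLIV = 2754
2754 - 196 = 2558

MMDLVIII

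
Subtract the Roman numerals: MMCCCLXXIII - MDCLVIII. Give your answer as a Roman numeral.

MMCCCLXXIII = 2373
MDCLVIII = 1658
2373 - 1658 = 715

DCCXV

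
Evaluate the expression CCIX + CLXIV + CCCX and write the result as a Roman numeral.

CCIX = 209, CLXIV = 164, CCCX = 310
209 + 164 = 373
373 + 310 = 683

DCLXXXIII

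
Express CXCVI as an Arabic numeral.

CXCVI: C=100, XC=90, V=5, I=1
100 + 90 + 5 + 1 = 196

196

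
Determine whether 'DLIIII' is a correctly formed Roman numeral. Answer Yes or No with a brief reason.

'DLIIII': More than 3 consecutive I's

No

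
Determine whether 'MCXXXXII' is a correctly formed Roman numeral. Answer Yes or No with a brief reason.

'MCXXXXII': More than 3 consecutive X's

No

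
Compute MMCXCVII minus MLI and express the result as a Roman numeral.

MMCXCVII = 2197
MLI = 1051
2197 - 1051 = 1146

MCXLVI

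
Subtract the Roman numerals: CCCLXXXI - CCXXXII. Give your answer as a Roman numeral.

CCCLXXXI = 381
CCXXXII = 232
381 - 232 = 149

CXLIX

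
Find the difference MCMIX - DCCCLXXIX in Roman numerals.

MCMIX = 1909
DCCCLXXIX = 879
1909 - 879 = 1030

MXXX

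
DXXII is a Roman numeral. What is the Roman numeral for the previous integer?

DXXII = 522; previous is 521

DXXI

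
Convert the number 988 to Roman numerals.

Convert 988 to Roman numerals:
  988 contains 1×900 (CM)
  88 contains 1×50 (L)
  38 contains 3×10 (XXX)
  8 contains 1×5 (V)
  3 contains 3×1 (III)

CMLXXXVIII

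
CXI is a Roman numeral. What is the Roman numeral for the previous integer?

CXI = 111; previous is 110

CX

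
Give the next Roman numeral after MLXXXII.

MLXXXII = 1082, so the next integer is 1082 + 1 = 1083

MLXXXIII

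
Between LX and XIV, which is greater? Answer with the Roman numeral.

LX = 60
XIV = 14
60 is larger

LX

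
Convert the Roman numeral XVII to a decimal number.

XVII: X=10, V=5, I=1, I=1
10 + 5 + 1 + 1 = 17

17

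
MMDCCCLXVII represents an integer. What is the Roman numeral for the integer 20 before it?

MMDCCCLXVII = 2867
2867 - 20 = 2847

MMDCCCXLVII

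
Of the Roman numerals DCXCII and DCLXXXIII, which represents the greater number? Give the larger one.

DCXCII = 692
DCLXXXIII = 683
692 is larger

DCXCII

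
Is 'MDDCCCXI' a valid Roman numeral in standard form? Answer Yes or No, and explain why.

'MDDCCCXI': D should not appear more than once

No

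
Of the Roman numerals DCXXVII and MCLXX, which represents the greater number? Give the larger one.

DCXXVII = 627
MCLXX = 1170
1170 is larger

MCLXX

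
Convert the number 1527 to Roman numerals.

Convert 1527 to Roman numerals:
  1527 contains 1×1000 (M)
  527 contains 1×500 (D)
  27 contains 2×10 (XX)
  7 contains 1×5 (V)
  2 contains 2×1 (II)

MDXXVII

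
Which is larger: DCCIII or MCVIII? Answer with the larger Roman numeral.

DCCIII = 703
MCVIII = 1108
1108 is larger

MCVIII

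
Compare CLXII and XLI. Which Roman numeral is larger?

CLXII = 162
XLI = 41
162 is larger

CLXII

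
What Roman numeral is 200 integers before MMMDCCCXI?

MMMDCCCXI = 3811
3811 - 200 = 3611

MMMDCXI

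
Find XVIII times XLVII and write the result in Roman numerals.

XVIII = 18
XLVII = 47
18 × 47 = 846

DCCCXLVI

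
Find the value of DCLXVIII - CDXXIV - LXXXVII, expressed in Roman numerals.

DCLXVIII = 668, CDXXIV = 424, LXXXVII = 87
668 - 424 = 244
244 - 87 = 157

CLVII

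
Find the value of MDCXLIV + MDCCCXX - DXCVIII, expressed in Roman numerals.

MDCXLIV = 1644, MDCCCXX = 1820, DXCVIII = 598
1644 + 1820 = 3464
3464 - 598 = 2866

MMDCCCLXVI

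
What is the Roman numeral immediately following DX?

DX = 510; next is 511

DXI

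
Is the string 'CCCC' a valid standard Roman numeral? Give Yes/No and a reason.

'CCCC': More than 3 consecutive C's

No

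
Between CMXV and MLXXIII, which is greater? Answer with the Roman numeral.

CMXV = 915
MLXXIII = 1073
1073 is larger

MLXXIII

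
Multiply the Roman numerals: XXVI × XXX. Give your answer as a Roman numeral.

XXVI = 26
XXX = 30
26 × 30 = 780

DCCLXXX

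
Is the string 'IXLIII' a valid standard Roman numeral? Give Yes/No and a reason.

'IXLIII': I (position 1) comes before the larger symbol L (position 3) without being directly in front of it as a subtractive pair; apart from IV, IX, XL, XC, CD and CM, symbols must go from largest to smallest

No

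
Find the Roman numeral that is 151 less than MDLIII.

MDLIII = 1553
1553 - 151 = 1402

MCDII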